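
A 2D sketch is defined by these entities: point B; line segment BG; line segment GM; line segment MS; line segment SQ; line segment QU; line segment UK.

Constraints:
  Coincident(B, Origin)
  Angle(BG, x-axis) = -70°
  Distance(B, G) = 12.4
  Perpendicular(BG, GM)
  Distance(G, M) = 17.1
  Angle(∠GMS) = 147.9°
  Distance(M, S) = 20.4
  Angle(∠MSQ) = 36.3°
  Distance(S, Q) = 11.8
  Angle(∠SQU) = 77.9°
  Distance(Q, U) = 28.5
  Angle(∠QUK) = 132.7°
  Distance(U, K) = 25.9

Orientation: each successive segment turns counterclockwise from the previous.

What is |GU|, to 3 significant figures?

31.3

B is at the origin; BG runs at -70.0° with length 12.4, so G = (4.24, -11.7). BG is perpendicular to GM, so GM runs at 20.0°; with |GM| = 17.1, M = (20.3, -5.80). ∠GMS = 147.9° gives MS at 52.1° from the x-axis; with |MS| = 20.4, S = (32.8, 10.3). ∠MSQ = 36.3° gives SQ at -164° from the x-axis; with |SQ| = 11.8, Q = (21.5, 7.08). ∠SQU = 77.9° gives QU at -62.1° from the x-axis; with |QU| = 28.5, U = (34.8, -18.1). Then |GU| = |U − G| = 31.3.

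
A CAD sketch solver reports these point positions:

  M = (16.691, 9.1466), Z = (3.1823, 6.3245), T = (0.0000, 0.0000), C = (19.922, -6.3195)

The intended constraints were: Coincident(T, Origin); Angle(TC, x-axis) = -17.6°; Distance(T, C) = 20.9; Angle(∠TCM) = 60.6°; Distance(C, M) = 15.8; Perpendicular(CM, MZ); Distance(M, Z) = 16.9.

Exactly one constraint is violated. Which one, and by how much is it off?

Distance(M, Z) = 16.9 — off by 3.10.

T = (0.00, 0.00) ✓; TC at -17.60° ✓; |TC| = 20.90 ✓; ∠TCM = 60.60° ✓; |CM| = 15.80 ✓; ∠(CM, MZ) = 90.00° ✓; |MZ| = 13.80 ✗.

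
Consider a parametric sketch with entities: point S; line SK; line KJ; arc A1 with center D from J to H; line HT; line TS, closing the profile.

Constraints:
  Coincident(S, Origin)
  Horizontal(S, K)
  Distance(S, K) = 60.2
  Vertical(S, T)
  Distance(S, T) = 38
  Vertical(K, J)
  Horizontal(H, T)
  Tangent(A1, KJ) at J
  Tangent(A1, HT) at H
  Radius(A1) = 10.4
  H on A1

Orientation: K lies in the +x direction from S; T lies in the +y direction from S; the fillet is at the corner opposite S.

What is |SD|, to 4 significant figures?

56.94

S and T share the same x with |ST| = 38.0 and T on the +y side, so T = (0.000, 38.00). The virtual corner opposite S is at (60.20, 38.00). Since A1 is tangent to KJ there, DJ ⟂ KJ and since A1 is tangent to HT there, DH ⟂ HT, with radius 10.4, so the center D sits 10.4 in from both sides at D = (49.80, 27.60). Then |SD| = |D − S| = 56.94.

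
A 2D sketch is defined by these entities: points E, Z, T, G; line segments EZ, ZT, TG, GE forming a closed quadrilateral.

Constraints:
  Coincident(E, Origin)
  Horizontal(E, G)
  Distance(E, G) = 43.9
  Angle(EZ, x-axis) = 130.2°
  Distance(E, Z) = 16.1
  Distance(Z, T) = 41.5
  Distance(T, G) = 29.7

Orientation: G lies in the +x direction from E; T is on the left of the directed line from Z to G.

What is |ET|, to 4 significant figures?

38.64

Checks: |ZT| = 41.50 ✓; |TG| = 29.70 ✓.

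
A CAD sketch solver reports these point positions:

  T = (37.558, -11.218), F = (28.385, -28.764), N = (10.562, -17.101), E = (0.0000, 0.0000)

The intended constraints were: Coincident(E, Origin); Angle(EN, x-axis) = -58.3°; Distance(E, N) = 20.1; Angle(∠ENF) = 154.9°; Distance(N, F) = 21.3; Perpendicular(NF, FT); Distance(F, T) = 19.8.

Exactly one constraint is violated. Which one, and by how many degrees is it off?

Perpendicular(NF, FT) — off by 5.60°.

E = (0.00, 0.00) ✓; EN at -58.30° ✓; |EN| = 20.10 ✓; ∠ENF = 154.9° ✓; |NF| = 21.30 ✓; ∠(NF, FT) = 95.60° ✗; |FT| = 19.80 ✓.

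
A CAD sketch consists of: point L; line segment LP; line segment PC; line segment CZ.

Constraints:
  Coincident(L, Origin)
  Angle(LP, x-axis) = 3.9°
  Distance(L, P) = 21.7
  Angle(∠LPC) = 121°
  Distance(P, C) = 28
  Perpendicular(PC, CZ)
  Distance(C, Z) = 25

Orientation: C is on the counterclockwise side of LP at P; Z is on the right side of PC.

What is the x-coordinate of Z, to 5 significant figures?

56.660

L is at the origin; LP runs at 3.9° with length 21.7, so P = 21.7·(cos 3.9°, sin 3.9°) = (21.650, 1.4759). ∠LPC = 121.0°, so PC runs at 3.9° + (180° − 121.0°) = 62.900° from the x-axis; with |PC| = 28.0, C = P + 28.0·(cos 62.900°, sin 62.900°) = (34.405, 26.402). PC ⟂ CZ; with |CZ| = 25.0 on the right of PC, Z = C + 25.0·(0.89021, -0.45554) = (56.660, 15.013). So Z.x = 56.660.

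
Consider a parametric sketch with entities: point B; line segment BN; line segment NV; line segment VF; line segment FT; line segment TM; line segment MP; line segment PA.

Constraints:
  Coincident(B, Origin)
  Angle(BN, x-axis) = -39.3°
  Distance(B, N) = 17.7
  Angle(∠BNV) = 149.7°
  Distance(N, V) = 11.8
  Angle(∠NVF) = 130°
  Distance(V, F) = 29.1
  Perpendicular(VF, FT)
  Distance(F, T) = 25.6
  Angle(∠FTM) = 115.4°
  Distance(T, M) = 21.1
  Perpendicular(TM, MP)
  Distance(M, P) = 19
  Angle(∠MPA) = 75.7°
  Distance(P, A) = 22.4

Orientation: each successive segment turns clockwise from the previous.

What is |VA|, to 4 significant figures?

27.27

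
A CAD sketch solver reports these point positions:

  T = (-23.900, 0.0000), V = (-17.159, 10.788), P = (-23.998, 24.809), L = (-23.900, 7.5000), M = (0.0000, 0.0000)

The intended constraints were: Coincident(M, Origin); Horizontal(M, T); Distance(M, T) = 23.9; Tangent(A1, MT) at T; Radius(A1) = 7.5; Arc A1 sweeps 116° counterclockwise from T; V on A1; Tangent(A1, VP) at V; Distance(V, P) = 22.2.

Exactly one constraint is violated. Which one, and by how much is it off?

Distance(V, P) = 22.2 — off by 6.60.

M = (0.00, 0.00) ✓; M.y = 0.00, T.y = 0.00 ✓; |MT| = 23.90 ✓; ∠(LT, TM) = 90.00° ✓; |LT| = 7.500 ✓; bearing(L→V) − bearing(L→T) = 116.0° ✓; |LV| = 7.500 ✓; ∠(LV, VP) = 90.00° ✓; |VP| = 15.60 ✗.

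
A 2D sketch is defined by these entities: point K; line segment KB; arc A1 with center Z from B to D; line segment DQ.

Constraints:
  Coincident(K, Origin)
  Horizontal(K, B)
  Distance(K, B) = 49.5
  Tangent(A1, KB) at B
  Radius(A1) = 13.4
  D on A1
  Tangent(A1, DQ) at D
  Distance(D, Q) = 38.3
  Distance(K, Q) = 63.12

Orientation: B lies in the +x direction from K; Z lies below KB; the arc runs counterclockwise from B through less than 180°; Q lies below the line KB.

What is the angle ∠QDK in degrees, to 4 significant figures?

110.5°

K is at the origin; K and B share the same y with |KB| = 49.5 and B on the +x side, so B = (49.50, 0.000). Tangency of A1 to KB means the radius ZB is perpendicular to KB, so Z = B + (0, -13.4) = (49.50, -13.40). Since ZD ⟂ DQ (tangency), |ZQ| = √(13.4² + 38.3²) = 40.58 regardless of where D sits on A1. So Q lies on both circle(K, 63.12) and circle(Z, 40.58); the below-KB intersection is Q = (36.17, -51.73). D is the foot of the tangent from Q: D = (36.10, -13.43).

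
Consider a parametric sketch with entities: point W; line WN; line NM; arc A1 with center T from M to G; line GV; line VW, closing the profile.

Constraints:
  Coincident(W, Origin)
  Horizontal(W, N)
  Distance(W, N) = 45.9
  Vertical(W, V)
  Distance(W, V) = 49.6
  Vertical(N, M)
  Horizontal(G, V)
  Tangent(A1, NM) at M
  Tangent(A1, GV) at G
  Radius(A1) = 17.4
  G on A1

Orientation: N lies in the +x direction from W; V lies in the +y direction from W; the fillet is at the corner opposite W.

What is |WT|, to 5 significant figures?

43.001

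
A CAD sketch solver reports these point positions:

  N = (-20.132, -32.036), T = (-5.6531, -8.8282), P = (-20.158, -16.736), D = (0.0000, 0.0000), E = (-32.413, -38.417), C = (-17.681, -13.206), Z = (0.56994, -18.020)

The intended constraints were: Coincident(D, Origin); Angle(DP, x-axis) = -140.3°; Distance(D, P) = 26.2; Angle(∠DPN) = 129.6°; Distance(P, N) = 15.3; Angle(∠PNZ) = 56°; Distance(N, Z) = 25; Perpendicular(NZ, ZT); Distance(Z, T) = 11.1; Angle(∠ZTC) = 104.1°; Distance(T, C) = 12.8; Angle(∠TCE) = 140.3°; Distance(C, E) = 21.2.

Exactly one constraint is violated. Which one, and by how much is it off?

Distance(C, E) = 21.2 — off by 8.00.

D = (0.00, 0.00) ✓; DP at -140.3° ✓; |DP| = 26.20 ✓; ∠DPN = 129.6° ✓; |PN| = 15.30 ✓; ∠PNZ = 56.00° ✓; |NZ| = 25.00 ✓; ∠(NZ, ZT) = 90.00° ✓; |ZT| = 11.10 ✓; ∠ZTC = 104.1° ✓; |TC| = 12.80 ✓; ∠TCE = 140.3° ✓; |CE| = 29.20 ✗.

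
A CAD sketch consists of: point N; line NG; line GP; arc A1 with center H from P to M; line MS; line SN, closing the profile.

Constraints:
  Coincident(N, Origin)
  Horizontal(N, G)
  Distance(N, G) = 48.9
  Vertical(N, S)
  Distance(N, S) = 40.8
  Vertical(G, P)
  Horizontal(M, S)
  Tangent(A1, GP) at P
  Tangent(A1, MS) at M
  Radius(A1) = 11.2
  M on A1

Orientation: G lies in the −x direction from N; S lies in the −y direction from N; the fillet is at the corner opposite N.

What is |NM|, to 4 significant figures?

55.55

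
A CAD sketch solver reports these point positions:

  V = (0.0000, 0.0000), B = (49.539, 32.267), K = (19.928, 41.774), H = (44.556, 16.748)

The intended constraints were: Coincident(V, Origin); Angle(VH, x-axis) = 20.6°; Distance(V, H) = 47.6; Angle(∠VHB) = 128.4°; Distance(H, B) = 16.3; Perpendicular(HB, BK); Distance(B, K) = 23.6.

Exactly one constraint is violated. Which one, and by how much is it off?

Distance(B, K) = 23.6 — off by 7.50.

V = (0.00, 0.00) ✓; VH at 20.60° ✓; |VH| = 47.60 ✓; ∠VHB = 128.4° ✓; |HB| = 16.30 ✓; ∠(HB, BK) = 90.00° ✓; |BK| = 31.10 ✗.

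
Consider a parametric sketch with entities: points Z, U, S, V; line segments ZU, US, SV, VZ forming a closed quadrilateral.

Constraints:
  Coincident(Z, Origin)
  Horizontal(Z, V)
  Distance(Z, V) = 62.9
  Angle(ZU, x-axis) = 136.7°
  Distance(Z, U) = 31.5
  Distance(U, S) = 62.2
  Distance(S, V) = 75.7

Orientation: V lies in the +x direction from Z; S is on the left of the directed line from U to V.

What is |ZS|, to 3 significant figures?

67.9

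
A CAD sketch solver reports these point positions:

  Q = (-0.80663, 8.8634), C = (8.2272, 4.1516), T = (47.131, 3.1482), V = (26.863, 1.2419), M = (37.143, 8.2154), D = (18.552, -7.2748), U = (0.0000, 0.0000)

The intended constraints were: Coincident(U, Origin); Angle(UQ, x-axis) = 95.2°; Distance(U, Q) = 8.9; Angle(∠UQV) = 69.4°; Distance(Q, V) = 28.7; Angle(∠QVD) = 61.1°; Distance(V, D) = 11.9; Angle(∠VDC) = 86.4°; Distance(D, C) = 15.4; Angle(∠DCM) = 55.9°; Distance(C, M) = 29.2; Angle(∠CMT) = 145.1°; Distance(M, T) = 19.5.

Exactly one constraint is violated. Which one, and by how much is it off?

Distance(M, T) = 19.5 — off by 8.30.

U = (0.00, 0.00) ✓; UQ at 95.20° ✓; |UQ| = 8.900 ✓; ∠UQV = 69.40° ✓; |QV| = 28.70 ✓; ∠QVD = 61.10° ✓; |VD| = 11.90 ✓; ∠VDC = 86.40° ✓; |DC| = 15.40 ✓; ∠DCM = 55.90° ✓; |CM| = 29.20 ✓; ∠CMT = 145.1° ✓; |MT| = 11.20 ✗.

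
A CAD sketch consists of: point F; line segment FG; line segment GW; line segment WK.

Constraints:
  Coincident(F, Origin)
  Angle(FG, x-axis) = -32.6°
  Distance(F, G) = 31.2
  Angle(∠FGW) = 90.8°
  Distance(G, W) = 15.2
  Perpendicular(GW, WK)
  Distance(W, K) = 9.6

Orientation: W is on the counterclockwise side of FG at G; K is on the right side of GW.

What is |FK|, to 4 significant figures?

43.69

F is at the origin; FG runs at -32.6° with length 31.2, so G = 31.2·(cos -32.6°, sin -32.6°) = (26.28, -16.81). ∠FGW = 90.8°, so GW runs at -32.6° + (180° − 90.8°) = 56.60° from the x-axis; with |GW| = 15.2, W = G + 15.2·(cos 56.60°, sin 56.60°) = (34.65, -4.120). The perpendicularity gives WK at right angles to GW; with |WK| = 9.6 on the right of GW, K = W + 9.6·(0.8348, -0.5505) = (42.67, -9.405). Then |FK| = |K − F| = 43.69.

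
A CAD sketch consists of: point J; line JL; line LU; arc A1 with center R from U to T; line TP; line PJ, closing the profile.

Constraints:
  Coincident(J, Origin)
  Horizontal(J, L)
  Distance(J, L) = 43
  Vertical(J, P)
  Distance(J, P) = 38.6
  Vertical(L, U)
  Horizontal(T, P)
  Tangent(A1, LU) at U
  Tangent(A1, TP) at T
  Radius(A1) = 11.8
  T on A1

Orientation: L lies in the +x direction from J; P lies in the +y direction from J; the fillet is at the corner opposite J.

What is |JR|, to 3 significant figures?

41.1

J is at the origin; J and L share the same y with |JL| = 43.0 and L on the +x side, so L = (43.0, 0.00). JP is vertical with |JP| = 38.6 and P on the +y side, so P = (0.00, 38.6). The virtual corner opposite J is at (43.0, 38.6). A1 meets LU tangentially, so RU is at right angles to LU and since A1 is tangent to TP there, RT ⟂ TP, with radius 11.8, so the center R sits 11.8 in from both sides at R = (31.2, 26.8). Then |JR| = |R − J| = 41.1.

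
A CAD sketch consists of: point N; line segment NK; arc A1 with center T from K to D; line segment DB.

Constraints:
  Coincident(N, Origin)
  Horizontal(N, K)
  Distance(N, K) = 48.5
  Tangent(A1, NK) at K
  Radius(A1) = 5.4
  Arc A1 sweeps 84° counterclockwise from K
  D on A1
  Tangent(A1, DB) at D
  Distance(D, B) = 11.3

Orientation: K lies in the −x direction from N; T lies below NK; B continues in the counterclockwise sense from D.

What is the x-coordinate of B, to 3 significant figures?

-55.1

On A1, K sits at bearing 90° from T; an 84° counterclockwise sweep puts D at bearing 174°, so D = T + 5.4·(cos 174°, sin 174°) = (-53.9, -4.84). Tangency of A1 to DB means the radius TD is perpendicular to DB, so DB runs along (−sin 174°, cos 174°); with |DB| = 11.3, B = (-55.1, -16.1). So B.x = -55.1.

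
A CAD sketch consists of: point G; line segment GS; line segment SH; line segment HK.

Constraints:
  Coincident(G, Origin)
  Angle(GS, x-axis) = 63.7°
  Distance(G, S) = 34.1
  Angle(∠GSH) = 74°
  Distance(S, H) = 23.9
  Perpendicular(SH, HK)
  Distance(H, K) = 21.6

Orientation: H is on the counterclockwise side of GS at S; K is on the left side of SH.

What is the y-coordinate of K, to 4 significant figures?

13.59

G is at the origin; GS runs at 63.7° with length 34.1, so S = 34.1·(cos 63.7°, sin 63.7°) = (15.11, 30.57). ∠GSH = 74.0°, so SH runs at 63.7° + (180° − 74.0°) = 169.7° from the x-axis; with |SH| = 23.9, H = S + 23.9·(cos 169.7°, sin 169.7°) = (-8.406, 34.84). SH ⟂ HK; with |HK| = 21.6 on the left of SH, K = H + 21.6·(-0.1788, -0.9839) = (-12.27, 13.59). So K.y = 13.59.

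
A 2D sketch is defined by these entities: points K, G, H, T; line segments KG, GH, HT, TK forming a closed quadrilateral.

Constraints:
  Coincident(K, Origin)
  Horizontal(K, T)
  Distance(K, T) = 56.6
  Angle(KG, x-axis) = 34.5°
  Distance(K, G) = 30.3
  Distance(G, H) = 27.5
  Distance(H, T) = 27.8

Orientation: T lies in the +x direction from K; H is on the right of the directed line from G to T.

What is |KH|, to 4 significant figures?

32.09

Checks: K.y = 0.00, T.y = 0.00 ✓; |GH| = 27.50 ✓; |HT| = 27.80 ✓.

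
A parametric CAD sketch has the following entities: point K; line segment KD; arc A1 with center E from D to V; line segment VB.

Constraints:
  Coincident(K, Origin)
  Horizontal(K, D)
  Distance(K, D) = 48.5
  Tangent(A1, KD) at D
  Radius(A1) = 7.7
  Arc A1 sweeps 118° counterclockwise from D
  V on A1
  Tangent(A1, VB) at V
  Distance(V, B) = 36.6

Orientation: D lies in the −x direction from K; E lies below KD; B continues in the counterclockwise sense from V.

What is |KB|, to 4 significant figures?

57.94

K is at the origin; KD is horizontal with |KD| = 48.5 and D on the −x side, so D = (-48.50, 0.000). The tangent condition forces ED to be normal to KD, so E = D + (0, -7.7) = (-48.50, -7.700). On A1, D sits at bearing 90° from E; a 118° counterclockwise sweep puts V at bearing 208°, so V = E + 7.7·(cos 208°, sin 208°) = (-55.30, -11.31). Since A1 is tangent to VB there, EV ⟂ VB, so VB runs along (−sin 208°, cos 208°); with |VB| = 36.6, B = (-38.12, -43.63). Then |KB| = |B − K| = 57.94.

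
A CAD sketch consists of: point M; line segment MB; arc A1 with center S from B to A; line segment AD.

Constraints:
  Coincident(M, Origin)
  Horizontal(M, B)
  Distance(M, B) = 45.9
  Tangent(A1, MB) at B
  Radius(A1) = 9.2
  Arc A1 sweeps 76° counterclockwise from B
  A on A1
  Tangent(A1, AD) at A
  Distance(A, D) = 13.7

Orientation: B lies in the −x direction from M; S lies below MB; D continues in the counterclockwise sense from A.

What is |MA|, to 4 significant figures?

55.27

M is at the origin; M and B share the same y with |MB| = 45.9 and B on the −x side, so B = (-45.90, 0.000). The tangent condition forces SB to be normal to MB, so S = B + (0, -9.2) = (-45.90, -9.200). On A1, B sits at bearing 90° from S; a 76° counterclockwise sweep puts A at bearing 166°, so A = S + 9.2·(cos 166°, sin 166°) = (-54.83, -6.974). Then |MA| = |A − M| = 55.27.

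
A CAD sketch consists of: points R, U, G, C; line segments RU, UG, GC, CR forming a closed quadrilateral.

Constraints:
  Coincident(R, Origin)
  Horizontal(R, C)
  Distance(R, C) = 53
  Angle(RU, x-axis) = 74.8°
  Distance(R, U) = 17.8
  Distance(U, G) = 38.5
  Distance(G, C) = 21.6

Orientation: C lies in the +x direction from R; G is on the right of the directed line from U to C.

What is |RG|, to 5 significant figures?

34.321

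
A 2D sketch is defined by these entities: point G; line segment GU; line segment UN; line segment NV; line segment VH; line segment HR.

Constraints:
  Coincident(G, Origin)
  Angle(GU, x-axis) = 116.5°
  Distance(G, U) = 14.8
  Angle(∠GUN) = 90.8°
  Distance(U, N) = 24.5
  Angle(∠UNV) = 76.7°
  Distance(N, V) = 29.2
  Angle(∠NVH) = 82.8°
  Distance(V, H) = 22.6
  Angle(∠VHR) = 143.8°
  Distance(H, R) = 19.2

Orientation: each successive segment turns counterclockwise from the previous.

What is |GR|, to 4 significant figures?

17.18

G is at the origin; GU runs at 116.5° with length 14.8, so U = (-6.604, 13.25). ∠GUN = 90.8° gives UN at -154.3° from the x-axis; with |UN| = 24.5, N = (-28.68, 2.620). ∠UNV = 76.7° gives NV at -51.00° from the x-axis; with |NV| = 29.2, V = (-10.30, -20.07). ∠NVH = 82.8° gives VH at 46.20° from the x-axis; with |VH| = 22.6, H = (5.338, -3.760). ∠VHR = 143.8° gives HR at 82.40° from the x-axis; with |HR| = 19.2, R = (7.878, 15.27). Then |GR| = |R − G| = 17.18.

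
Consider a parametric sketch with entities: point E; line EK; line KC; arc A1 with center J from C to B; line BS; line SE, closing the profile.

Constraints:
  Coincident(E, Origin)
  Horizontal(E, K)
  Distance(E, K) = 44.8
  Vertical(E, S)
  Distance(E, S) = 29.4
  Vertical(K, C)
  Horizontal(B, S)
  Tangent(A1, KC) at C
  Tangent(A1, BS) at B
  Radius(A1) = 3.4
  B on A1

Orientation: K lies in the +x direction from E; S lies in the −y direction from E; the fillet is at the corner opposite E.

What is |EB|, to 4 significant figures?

50.78

E is at the origin; EK is horizontal with |EK| = 44.8 and K on the +x side, so K = (44.80, 0.000). ES is vertical with |ES| = 29.4 and S on the −y side, so S = (0.000, -29.40). The virtual corner opposite E is at (44.80, -29.40). The tangent condition forces JC to be normal to KC and since A1 is tangent to BS there, JB ⟂ BS, with radius 3.4, so the center J sits 3.4 in from both sides at J = (41.40, -26.00). That places the tangent points at C = (44.80, -26.00) on KC and B = (41.40, -29.40) on BS. Then |EB| = |B − E| = 50.78.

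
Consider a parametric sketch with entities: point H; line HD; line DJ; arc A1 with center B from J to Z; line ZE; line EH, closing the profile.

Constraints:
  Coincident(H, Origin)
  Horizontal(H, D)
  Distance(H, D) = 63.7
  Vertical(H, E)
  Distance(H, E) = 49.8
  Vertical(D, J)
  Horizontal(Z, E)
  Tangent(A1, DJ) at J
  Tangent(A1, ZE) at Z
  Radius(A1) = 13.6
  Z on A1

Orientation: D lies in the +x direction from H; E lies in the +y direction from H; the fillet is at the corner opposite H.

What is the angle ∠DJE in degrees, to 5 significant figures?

102.05°

The virtual corner opposite H is at (63.700, 49.800). The tangent condition forces BJ to be normal to DJ and tangency of A1 to ZE means the radius BZ is perpendicular to ZE, with radius 13.6, so the center B sits 13.6 in from both sides at B = (50.100, 36.200). That places the tangent points at J = (63.700, 36.200) on DJ and Z = (50.100, 49.800) on ZE. Then cos ∠DJE = JD·JE / (|JD||JE|), giving 102.05°.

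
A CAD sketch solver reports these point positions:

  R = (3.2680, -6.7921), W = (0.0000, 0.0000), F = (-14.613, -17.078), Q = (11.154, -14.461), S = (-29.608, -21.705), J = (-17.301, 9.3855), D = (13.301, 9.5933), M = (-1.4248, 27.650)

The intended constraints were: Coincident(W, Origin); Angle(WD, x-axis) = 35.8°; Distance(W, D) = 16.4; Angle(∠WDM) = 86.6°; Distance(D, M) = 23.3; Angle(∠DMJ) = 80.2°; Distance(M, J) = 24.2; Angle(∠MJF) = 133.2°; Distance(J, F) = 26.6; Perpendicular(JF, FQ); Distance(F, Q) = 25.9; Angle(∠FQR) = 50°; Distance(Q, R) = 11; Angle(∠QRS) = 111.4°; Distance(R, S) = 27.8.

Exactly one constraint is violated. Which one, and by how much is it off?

Distance(R, S) = 27.8 — off by 8.30.

W = (0.00, 0.00) ✓; WD at 35.80° ✓; |WD| = 16.40 ✓; ∠WDM = 86.60° ✓; |DM| = 23.30 ✓; ∠DMJ = 80.20° ✓; |MJ| = 24.20 ✓; ∠MJF = 133.2° ✓; |JF| = 26.60 ✓; ∠(JF, FQ) = 90.00° ✓; |FQ| = 25.90 ✓; ∠FQR = 50.00° ✓; |QR| = 11.00 ✓; ∠QRS = 111.4° ✓; |RS| = 36.10 ✗.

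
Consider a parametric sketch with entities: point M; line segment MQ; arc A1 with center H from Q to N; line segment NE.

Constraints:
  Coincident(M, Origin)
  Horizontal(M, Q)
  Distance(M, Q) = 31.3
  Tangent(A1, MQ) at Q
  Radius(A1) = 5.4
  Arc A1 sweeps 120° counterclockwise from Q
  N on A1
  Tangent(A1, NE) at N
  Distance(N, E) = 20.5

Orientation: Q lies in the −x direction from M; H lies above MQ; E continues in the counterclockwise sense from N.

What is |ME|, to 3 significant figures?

45.0

On A1, Q sits at bearing -90° from H; a 120° counterclockwise sweep puts N at bearing 30°, so N = H + 5.4·(cos 30°, sin 30°) = (-26.6, 8.10). The tangent condition forces HN to be normal to NE, so NE runs along (−sin 30°, cos 30°); with |NE| = 20.5, E = (-36.9, 25.9). Then |ME| = |E − M| = 45.0.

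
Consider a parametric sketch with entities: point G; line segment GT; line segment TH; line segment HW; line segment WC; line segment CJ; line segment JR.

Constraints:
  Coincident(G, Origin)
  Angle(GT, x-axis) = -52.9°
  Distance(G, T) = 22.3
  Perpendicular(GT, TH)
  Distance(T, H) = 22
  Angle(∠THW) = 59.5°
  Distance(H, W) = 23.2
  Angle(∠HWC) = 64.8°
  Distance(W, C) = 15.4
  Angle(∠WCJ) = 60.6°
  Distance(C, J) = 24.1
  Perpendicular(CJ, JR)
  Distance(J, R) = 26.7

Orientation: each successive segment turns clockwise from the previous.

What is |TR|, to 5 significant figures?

42.273

G is at the origin; GT runs at -52.9° with length 22.3, so T = (13.452, -17.786). GT ⟂ TH, so TH runs at -142.90°; with |TH| = 22.0, H = (-4.0953, -31.057). ∠THW = 59.5° gives HW at 96.600° from the x-axis; with |HW| = 23.2, W = (-6.7619, -8.0104). ∠HWC = 64.8° gives WC at -18.600° from the x-axis; with |WC| = 15.4, C = (7.8338, -12.922). ∠WCJ = 60.6° gives CJ at -138.00° from the x-axis; with |CJ| = 24.1, J = (-10.076, -29.048). The perpendicularity gives JR at right angles to CJ, so JR runs at 132.00°; with |JR| = 26.7, R = (-27.942, -9.2065). Then |TR| = |R − T| = 42.273.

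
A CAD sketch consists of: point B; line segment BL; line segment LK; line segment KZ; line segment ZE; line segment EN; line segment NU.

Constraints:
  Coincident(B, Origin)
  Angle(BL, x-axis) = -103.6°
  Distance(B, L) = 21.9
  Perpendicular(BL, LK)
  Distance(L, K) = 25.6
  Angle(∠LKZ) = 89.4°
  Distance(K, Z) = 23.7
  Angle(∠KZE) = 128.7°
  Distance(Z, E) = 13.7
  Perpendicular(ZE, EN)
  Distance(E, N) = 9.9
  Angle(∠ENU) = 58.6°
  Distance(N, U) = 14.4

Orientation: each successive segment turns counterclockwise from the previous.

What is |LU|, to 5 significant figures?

32.135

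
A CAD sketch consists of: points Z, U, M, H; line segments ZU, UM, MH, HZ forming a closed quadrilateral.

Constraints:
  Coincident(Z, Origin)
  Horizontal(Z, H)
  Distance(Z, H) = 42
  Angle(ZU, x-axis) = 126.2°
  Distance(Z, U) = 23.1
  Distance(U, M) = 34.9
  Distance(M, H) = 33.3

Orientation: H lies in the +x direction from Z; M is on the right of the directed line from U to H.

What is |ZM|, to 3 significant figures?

12.1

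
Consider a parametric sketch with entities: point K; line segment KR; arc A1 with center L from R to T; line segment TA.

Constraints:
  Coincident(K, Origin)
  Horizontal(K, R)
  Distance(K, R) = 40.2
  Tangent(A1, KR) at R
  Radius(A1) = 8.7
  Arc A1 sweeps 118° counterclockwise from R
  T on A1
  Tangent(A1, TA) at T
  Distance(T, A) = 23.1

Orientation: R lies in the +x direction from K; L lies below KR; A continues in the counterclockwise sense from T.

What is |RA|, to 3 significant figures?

33.3

On A1, R sits at bearing 90° from L; a 118° counterclockwise sweep puts T at bearing 208°, so T = L + 8.7·(cos 208°, sin 208°) = (32.5, -12.8). The tangent condition forces LT to be normal to TA, so TA runs along (−sin 208°, cos 208°); with |TA| = 23.1, A = (43.4, -33.2). Then |RA| = |A − R| = 33.3.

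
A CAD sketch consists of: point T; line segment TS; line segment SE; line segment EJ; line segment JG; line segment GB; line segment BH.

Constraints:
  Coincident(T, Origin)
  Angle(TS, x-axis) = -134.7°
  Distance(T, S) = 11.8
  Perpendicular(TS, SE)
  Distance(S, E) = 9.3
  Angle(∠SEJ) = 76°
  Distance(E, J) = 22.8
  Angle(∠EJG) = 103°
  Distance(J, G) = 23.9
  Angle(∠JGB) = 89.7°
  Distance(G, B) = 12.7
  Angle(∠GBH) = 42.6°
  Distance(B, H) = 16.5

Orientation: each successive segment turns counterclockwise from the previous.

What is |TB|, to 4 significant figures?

20.02

T is at the origin; TS runs at -134.7° with length 11.8, so S = (-8.300, -8.387). The perpendicularity gives SE at right angles to TS, so SE runs at -44.70°; with |SE| = 9.3, E = (-1.690, -14.93). ∠SEJ = 76.0° gives EJ at 59.30° from the x-axis; with |EJ| = 22.8, J = (9.951, 4.676). ∠EJG = 103.0° gives JG at 136.3° from the x-axis; with |JG| = 23.9, G = (-7.328, 21.19). ∠JGB = 89.7° gives GB at -133.4° from the x-axis; with |GB| = 12.7, B = (-16.05, 11.96). Then |TB| = |B − T| = 20.02.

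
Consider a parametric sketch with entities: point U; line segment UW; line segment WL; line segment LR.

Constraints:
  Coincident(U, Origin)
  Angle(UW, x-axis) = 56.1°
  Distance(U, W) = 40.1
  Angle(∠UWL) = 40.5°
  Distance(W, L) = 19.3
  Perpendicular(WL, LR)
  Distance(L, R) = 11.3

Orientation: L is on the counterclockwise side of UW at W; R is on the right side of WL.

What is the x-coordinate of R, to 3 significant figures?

0.738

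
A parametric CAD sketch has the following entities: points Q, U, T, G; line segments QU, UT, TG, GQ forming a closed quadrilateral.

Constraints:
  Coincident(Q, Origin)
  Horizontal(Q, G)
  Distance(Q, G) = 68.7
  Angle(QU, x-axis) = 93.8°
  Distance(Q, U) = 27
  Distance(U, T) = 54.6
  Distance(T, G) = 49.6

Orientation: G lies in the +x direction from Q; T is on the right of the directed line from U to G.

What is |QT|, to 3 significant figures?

32.0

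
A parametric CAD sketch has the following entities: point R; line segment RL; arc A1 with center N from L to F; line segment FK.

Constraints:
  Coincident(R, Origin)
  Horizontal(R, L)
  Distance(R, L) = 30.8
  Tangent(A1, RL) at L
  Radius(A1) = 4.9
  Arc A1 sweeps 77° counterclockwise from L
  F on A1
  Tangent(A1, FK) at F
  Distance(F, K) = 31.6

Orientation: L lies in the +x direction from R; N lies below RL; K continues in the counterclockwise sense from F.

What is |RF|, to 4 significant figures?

26.30

A1 meets RL tangentially, so NL is at right angles to RL, so N = L + (0, -4.9) = (30.80, -4.900). On A1, L sits at bearing 90° from N; a 77° counterclockwise sweep puts F at bearing 167°, so F = N + 4.9·(cos 167°, sin 167°) = (26.03, -3.798). Then |RF| = |F − R| = 26.30.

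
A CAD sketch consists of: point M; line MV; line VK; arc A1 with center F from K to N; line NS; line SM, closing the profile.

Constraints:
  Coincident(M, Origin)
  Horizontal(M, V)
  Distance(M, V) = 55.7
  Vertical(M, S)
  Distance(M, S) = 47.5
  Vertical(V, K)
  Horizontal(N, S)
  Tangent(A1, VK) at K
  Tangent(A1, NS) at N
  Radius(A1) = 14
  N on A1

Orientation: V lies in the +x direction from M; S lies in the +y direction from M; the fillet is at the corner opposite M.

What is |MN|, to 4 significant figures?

63.21

M is at the origin; MV is horizontal with |MV| = 55.7 and V on the +x side, so V = (55.70, 0.000). M and S share the same x with |MS| = 47.5 and S on the +y side, so S = (0.000, 47.50). The virtual corner opposite M is at (55.70, 47.50). Since A1 is tangent to VK there, FK ⟂ VK and since A1 is tangent to NS there, FN ⟂ NS, with radius 14.0, so the center F sits 14.0 in from both sides at F = (41.70, 33.50). That places the tangent points at K = (55.70, 33.50) on VK and N = (41.70, 47.50) on NS. Then |MN| = |N − M| = 63.21.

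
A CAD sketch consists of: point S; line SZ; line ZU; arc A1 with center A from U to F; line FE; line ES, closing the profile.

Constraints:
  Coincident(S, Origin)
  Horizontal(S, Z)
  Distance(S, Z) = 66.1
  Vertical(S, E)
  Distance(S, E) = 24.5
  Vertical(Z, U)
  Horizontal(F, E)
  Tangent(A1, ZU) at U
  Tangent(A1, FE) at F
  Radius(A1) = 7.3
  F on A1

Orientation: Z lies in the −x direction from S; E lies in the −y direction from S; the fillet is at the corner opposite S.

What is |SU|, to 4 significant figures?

68.30

The virtual corner opposite S is at (-66.10, -24.50). Tangency of A1 to ZU means the radius AU is perpendicular to ZU and since A1 is tangent to FE there, AF ⟂ FE, with radius 7.3, so the center A sits 7.3 in from both sides at A = (-58.80, -17.20). That places the tangent points at U = (-66.10, -17.20) on ZU and F = (-58.80, -24.50) on FE. Then |SU| = |U − S| = 68.30.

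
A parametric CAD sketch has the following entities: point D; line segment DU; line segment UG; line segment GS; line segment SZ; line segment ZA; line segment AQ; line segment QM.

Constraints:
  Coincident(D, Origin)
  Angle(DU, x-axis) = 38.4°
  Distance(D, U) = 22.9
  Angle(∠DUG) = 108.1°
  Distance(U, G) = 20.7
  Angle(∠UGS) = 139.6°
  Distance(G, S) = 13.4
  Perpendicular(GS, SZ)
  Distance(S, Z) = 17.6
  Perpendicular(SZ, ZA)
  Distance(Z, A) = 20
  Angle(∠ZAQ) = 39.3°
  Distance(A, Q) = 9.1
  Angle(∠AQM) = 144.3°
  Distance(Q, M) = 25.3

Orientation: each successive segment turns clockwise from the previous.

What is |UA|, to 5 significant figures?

10.074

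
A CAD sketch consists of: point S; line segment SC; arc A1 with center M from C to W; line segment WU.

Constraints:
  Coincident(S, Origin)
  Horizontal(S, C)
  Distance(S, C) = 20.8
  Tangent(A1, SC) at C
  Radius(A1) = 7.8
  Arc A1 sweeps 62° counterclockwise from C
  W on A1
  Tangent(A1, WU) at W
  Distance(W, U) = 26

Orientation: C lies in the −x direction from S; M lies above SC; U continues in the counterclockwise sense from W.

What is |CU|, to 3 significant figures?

33.1

S is at the origin; SC is horizontal with |SC| = 20.8 and C on the −x side, so C = (-20.8, 0.00). A1 meets SC tangentially, so MC is at right angles to SC, so M = C + (0, 7.8) = (-20.8, 7.80). On A1, C sits at bearing -90° from M; a 62° counterclockwise sweep puts W at bearing -28°, so W = M + 7.8·(cos -28°, sin -28°) = (-13.9, 4.14). A1 meets WU tangentially, so MW is at right angles to WU, so WU runs along (−sin -28°, cos -28°); with |WU| = 26.0, U = (-1.71, 27.1). Then |CU| = |U − C| = 33.1.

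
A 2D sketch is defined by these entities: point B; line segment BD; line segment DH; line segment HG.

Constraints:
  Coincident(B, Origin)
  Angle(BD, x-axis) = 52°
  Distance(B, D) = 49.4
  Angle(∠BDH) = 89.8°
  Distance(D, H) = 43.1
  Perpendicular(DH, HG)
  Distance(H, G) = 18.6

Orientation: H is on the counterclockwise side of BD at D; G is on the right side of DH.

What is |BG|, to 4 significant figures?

80.42

∠BDH = 89.8°, so DH runs at 52.0° + (180° − 89.8°) = 142.2° from the x-axis; with |DH| = 43.1, H = D + 43.1·(cos 142.2°, sin 142.2°) = (-3.642, 65.34). DH is perpendicular to HG; with |HG| = 18.6 on the right of DH, G = H + 18.6·(0.6129, 0.7902) = (7.758, 80.04). Then |BG| = |G − B| = 80.42.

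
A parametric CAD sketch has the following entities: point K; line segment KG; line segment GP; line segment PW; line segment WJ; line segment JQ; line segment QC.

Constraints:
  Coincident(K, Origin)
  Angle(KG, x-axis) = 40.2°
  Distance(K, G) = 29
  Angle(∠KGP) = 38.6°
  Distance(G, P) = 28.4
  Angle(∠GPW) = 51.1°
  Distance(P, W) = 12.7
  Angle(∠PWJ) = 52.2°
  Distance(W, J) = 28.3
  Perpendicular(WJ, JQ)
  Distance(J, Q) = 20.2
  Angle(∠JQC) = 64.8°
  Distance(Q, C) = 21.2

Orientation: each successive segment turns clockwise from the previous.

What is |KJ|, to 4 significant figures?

36.80

K is at the origin; KG runs at 40.2° with length 29.0, so G = (22.15, 18.72). ∠KGP = 38.6° gives GP at -101.2° from the x-axis; with |GP| = 28.4, P = (16.63, -9.141). ∠GPW = 51.1° gives PW at 129.9° from the x-axis; with |PW| = 12.7, W = (8.487, 0.6021). ∠PWJ = 52.2° gives WJ at 2.100° from the x-axis; with |WJ| = 28.3, J = (36.77, 1.639). Then |KJ| = |J − K| = 36.80.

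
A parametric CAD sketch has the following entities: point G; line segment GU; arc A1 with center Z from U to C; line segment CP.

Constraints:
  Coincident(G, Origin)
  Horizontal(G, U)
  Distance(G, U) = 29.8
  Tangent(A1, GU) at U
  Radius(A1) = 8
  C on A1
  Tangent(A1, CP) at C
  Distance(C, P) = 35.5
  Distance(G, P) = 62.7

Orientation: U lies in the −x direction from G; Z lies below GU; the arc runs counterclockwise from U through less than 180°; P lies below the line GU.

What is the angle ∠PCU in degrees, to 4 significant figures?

144.9°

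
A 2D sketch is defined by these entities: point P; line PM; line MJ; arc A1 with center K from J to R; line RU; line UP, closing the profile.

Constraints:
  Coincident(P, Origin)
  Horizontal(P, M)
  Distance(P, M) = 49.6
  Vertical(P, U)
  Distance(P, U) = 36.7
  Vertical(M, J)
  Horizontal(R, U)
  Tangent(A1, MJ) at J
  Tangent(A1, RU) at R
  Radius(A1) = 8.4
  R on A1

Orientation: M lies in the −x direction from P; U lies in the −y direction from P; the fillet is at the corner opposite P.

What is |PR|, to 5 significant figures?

55.175

The virtual corner opposite P is at (-49.600, -36.700). Since A1 is tangent to MJ there, KJ ⟂ MJ and A1 meets RU tangentially, so KR is at right angles to RU, with radius 8.4, so the center K sits 8.4 in from both sides at K = (-41.200, -28.300). That places the tangent points at J = (-49.600, -28.300) on MJ and R = (-41.200, -36.700) on RU. Then |PR| = |R − P| = 55.175.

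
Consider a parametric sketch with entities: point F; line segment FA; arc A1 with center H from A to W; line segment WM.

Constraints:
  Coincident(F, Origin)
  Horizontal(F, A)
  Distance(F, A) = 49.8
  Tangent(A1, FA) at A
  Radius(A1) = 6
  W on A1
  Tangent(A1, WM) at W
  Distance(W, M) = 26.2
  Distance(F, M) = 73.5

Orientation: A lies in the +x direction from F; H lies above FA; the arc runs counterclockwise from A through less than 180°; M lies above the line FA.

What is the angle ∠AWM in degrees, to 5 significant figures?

151.80°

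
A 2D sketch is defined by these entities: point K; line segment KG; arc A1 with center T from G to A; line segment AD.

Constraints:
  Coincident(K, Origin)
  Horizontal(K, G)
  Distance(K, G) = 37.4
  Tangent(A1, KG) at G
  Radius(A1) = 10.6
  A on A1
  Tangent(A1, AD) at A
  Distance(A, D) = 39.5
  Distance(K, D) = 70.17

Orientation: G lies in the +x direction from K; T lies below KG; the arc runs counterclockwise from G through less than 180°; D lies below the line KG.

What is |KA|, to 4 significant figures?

32.77

Checks: |KG| = 37.40 ✓; ∠(TG, GK) = 90.00° ✓; |TG| = 10.60 ✓; |TA| = 10.60 ✓; ∠(TA, AD) = 90.00° ✓; |AD| = 39.50 ✓; |KD| = 70.17 ✓.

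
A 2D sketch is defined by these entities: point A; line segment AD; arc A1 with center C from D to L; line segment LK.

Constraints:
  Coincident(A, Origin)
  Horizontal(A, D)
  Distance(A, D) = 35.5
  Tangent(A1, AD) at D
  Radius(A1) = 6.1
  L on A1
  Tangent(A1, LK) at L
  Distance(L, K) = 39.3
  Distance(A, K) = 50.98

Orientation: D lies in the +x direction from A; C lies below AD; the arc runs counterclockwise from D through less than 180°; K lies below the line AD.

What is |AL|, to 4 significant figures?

29.93

Checks: |CL| = 6.100 ✓; ∠(CL, LK) = 90.00° ✓; |LK| = 39.30 ✓; |AK| = 50.98 ✓.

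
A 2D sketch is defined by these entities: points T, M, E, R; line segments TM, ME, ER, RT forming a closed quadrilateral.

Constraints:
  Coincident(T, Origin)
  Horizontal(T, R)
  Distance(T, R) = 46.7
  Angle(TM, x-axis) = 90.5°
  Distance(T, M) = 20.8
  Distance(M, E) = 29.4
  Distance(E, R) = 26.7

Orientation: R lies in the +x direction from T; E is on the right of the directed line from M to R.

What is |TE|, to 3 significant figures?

20.0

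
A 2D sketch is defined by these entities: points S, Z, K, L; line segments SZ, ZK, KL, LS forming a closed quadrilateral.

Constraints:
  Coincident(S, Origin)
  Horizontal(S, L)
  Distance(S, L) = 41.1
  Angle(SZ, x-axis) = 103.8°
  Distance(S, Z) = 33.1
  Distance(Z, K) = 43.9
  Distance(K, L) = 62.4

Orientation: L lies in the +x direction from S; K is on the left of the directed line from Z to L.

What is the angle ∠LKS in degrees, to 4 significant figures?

37.32°

Checks: |ZK| = 43.90 ✓; |KL| = 62.40 ✓.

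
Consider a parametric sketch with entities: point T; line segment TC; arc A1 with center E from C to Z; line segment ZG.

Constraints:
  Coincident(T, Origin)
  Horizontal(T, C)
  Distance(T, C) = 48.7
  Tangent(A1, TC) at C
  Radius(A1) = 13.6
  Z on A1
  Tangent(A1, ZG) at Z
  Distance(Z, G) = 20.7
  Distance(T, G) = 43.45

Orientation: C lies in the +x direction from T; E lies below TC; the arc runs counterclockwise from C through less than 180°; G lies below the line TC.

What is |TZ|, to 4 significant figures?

36.98

Checks: |EZ| = 13.60 ✓; ∠(EZ, ZG) = 90.00° ✓; |ZG| = 20.70 ✓; |TG| = 43.45 ✓.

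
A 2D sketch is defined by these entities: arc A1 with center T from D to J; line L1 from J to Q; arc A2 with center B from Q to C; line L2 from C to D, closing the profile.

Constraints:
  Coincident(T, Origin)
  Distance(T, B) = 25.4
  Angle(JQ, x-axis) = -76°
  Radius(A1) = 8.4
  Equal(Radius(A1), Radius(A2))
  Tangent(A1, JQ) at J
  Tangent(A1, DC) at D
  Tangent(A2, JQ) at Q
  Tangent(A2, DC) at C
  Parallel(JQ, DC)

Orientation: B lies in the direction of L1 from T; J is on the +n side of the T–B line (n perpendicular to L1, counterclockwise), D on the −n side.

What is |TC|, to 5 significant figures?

26.753

The slot axis is L1's direction at -76.0°, so u = (cos -76.0°, sin -76.0°) = (0.24192, -0.97030) and n = (−sin -76.0°, cos -76.0°) = (0.97030, 0.24192). T is at the origin and B lies 25.4 along u from T, so B = 25.4·u = (6.1448, -24.646). Tangency of A1 to both parallel lines with radius 8.4 puts J and D at T ± 8.4·n: J = (8.1505, 2.0321), D = (-8.1505, -2.0321). Equal radii place Q and C the same way about B: Q = B + 8.4·n = (14.295, -22.613), C = B − 8.4·n = (-2.0057, -26.678). Then |TC| = |C − T| = 26.753.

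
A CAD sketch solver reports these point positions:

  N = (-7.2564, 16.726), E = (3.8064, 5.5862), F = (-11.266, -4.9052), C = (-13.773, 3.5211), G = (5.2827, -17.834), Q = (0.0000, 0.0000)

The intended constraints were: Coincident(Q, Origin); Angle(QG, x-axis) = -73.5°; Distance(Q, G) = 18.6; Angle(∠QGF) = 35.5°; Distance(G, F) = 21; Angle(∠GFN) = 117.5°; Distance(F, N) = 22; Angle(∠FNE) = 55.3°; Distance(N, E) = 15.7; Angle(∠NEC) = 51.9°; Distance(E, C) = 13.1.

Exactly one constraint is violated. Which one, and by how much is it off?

Distance(E, C) = 13.1 — off by 4.60.

Q = (0.00, 0.00) ✓; QG at -73.50° ✓; |QG| = 18.60 ✓; ∠QGF = 35.50° ✓; |GF| = 21.00 ✓; ∠GFN = 117.5° ✓; |FN| = 22.00 ✓; ∠FNE = 55.30° ✓; |NE| = 15.70 ✓; ∠NEC = 51.90° ✓; |EC| = 17.70 ✗.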